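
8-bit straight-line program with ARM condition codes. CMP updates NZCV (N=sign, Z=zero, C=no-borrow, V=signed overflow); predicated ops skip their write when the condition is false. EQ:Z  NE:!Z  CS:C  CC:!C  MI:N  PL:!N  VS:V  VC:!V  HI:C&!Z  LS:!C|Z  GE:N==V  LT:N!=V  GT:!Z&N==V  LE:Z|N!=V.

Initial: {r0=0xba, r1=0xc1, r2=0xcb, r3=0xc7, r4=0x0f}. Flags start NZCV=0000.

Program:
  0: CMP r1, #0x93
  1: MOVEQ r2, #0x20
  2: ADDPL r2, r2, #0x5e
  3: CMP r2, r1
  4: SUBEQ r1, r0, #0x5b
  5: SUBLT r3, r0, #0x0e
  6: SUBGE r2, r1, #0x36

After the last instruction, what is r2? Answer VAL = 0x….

0: ✓ CMP  NZCV=0010
1: · MOVEQ
2: ✓ ADDPL  r2←0x29
3: ✓ CMP  NZCV=0000
4: · SUBEQ
5: · SUBLT
6: ✓ SUBGE  r2←0x8b

VAL = 0x8b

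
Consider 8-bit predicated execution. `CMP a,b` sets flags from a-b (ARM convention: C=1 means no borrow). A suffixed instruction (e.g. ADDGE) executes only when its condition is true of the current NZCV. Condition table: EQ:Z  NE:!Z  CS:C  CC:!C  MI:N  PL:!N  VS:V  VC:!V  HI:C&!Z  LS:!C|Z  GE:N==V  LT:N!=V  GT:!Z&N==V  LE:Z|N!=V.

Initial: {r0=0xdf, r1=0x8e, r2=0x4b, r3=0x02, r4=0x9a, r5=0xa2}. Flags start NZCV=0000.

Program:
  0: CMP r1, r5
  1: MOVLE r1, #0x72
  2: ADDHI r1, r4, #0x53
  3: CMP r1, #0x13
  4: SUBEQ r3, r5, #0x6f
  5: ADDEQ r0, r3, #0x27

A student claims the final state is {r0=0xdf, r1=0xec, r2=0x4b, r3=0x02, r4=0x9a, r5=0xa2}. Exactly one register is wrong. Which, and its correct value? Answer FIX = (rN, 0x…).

0: ✓ CMP  NZCV=1000
1: ✓ MOVLE  r1←0x72
2: · ADDHI
3: ✓ CMP  NZCV=0010
4: · SUBEQ
5: · ADDEQ

FIX = (r1, 0x72)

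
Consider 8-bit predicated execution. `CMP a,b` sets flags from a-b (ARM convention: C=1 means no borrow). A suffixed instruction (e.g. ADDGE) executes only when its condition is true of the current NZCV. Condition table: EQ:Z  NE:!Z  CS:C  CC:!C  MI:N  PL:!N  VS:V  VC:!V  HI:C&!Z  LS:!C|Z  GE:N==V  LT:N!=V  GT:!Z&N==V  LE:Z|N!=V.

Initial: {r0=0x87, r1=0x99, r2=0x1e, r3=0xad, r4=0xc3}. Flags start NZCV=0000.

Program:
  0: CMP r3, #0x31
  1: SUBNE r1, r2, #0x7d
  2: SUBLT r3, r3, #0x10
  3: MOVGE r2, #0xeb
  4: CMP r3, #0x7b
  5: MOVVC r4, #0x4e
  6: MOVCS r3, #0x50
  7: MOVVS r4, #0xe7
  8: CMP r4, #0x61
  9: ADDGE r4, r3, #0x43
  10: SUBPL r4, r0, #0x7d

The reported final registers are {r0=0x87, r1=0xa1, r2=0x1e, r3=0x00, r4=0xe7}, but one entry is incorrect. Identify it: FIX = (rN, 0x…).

FIX = (r3, 0x50)

[0] flags=0011 → (cmp)
[1] flags=0011 NE?T → r1=0xa1
[2] flags=0011 LT?T → r3=0x9d
[3] flags=0011 GE?F → skip
[4] flags=0011 → (cmp)
[5] flags=0011 VC?F → skip
[6] flags=0011 CS?T → r3=0x50
[7] flags=0011 VS?T → r4=0xe7
[8] flags=1010 → (cmp)
[9] flags=1010 GE?F → skip
[10] flags=1010 PL?F → skip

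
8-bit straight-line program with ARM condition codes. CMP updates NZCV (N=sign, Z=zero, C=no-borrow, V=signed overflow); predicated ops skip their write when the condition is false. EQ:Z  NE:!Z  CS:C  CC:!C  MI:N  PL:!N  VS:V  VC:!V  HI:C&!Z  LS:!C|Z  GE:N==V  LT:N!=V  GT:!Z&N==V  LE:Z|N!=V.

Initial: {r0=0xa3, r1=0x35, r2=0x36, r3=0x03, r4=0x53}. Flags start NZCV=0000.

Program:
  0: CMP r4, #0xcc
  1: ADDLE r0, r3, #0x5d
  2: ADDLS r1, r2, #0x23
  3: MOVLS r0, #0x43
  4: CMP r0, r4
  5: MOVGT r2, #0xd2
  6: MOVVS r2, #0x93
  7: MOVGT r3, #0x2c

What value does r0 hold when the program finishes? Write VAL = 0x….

VAL = 0x43

0: ✓ CMP  NZCV=1001
1: · ADDLE
2: ✓ ADDLS  r1←0x59
3: ✓ MOVLS  r0←0x43
4: ✓ CMP  NZCV=1000
5: · MOVGT
6: · MOVVS
7: · MOVGT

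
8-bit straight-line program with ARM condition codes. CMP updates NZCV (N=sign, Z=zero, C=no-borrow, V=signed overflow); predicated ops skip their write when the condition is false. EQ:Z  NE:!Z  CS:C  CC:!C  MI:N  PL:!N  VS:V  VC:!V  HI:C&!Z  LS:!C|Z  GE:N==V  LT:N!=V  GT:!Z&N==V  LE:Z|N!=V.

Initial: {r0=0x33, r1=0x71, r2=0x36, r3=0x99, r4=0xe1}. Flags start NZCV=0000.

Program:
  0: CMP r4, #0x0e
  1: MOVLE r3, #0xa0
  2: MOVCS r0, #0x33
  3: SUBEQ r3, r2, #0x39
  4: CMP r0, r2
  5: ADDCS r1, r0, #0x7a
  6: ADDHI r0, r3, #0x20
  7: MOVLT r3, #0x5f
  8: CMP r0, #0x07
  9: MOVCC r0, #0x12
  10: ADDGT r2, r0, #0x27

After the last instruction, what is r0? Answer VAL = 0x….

VAL = 0x33

0: ✓ CMP  NZCV=1010
1: ✓ MOVLE  r3←0xa0
2: ✓ MOVCS  r0←0x33
3: · SUBEQ
4: ✓ CMP  NZCV=1000
5: · ADDCS
6: · ADDHI
7: ✓ MOVLT  r3←0x5f
8: ✓ CMP  NZCV=0010
9: · MOVCC
10: ✓ ADDGT  r2←0x5a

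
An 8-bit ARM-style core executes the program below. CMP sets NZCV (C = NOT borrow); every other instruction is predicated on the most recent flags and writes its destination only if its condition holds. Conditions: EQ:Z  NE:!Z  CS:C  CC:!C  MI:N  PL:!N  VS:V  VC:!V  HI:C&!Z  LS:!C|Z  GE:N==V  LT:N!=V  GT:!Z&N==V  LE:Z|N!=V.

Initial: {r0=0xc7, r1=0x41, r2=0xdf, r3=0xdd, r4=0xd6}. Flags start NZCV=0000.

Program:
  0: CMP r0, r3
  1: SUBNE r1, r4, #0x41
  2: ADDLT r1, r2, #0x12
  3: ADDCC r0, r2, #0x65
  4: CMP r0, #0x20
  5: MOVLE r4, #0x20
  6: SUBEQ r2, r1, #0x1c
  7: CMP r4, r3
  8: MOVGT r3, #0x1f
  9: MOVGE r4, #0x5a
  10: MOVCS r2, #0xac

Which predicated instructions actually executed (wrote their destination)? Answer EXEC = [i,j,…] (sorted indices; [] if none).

[0] flags=1000 → (cmp)
[1] flags=1000 NE?T → r1=0x95
[2] flags=1000 LT?T → r1=0xf1
[3] flags=1000 CC?T → r0=0x44
[4] flags=0010 → (cmp)
[5] flags=0010 LE?F → skip
[6] flags=0010 EQ?F → skip
[7] flags=1000 → (cmp)
[8] flags=1000 GT?F → skip
[9] flags=1000 GE?F → skip
[10] flags=1000 CS?F → skip

EXEC = [1,2,3]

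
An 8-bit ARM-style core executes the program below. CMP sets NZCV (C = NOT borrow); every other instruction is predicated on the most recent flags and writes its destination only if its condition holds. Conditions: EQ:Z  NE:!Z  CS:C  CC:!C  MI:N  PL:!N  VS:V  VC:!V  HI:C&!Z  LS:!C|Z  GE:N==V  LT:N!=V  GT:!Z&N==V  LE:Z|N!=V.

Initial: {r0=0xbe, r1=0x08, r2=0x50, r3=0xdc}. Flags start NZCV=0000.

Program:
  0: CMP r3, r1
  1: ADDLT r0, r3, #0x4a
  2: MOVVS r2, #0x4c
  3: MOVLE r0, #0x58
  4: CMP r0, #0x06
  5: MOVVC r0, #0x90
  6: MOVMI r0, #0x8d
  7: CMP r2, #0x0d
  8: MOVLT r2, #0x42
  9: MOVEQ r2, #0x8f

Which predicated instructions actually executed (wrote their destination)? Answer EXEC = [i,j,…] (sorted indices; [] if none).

[0] flags=1010 → (cmp)
[1] flags=1010 LT?T → r0=0x26
[2] flags=1010 VS?F → skip
[3] flags=1010 LE?T → r0=0x58
[4] flags=0010 → (cmp)
[5] flags=0010 VC?T → r0=0x90
[6] flags=0010 MI?F → skip
[7] flags=0010 → (cmp)
[8] flags=0010 LT?F → skip
[9] flags=0010 EQ?F → skip

EXEC = [1,3,5]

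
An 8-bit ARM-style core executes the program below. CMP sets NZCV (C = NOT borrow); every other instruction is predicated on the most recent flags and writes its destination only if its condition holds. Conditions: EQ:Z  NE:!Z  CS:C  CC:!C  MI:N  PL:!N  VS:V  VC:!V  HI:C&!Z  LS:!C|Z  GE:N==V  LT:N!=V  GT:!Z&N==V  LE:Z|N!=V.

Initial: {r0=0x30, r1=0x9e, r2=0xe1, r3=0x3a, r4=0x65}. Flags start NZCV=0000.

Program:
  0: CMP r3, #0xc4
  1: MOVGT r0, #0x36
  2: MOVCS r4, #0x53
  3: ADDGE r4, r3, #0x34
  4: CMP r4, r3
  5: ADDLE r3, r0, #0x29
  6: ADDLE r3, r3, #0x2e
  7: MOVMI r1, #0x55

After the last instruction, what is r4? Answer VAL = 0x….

[0] flags=0000 → (cmp)
[1] flags=0000 GT?T → r0=0x36
[2] flags=0000 CS?F → skip
[3] flags=0000 GE?T → r4=0x6e
[4] flags=0010 → (cmp)
[5] flags=0010 LE?F → skip
[6] flags=0010 LE?F → skip
[7] flags=0010 MI?F → skip

VAL = 0x6e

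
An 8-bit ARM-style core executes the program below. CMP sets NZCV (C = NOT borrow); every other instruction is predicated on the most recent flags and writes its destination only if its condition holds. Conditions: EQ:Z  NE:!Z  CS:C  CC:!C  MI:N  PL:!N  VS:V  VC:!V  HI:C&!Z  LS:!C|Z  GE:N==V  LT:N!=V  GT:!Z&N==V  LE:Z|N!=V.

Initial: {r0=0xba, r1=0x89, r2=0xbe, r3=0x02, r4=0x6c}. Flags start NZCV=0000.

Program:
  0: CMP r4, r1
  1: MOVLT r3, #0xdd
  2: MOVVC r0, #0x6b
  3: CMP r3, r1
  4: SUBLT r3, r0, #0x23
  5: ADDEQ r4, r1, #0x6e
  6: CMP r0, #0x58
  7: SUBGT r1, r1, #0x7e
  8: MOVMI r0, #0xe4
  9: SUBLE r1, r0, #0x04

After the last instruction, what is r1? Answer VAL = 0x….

VAL = 0xb6

[0] flags=1001 → (cmp)
[1] flags=1001 LT?F → skip
[2] flags=1001 VC?F → skip
[3] flags=0000 → (cmp)
[4] flags=0000 LT?F → skip
[5] flags=0000 EQ?F → skip
[6] flags=0011 → (cmp)
[7] flags=0011 GT?F → skip
[8] flags=0011 MI?F → skip
[9] flags=0011 LE?T → r1=0xb6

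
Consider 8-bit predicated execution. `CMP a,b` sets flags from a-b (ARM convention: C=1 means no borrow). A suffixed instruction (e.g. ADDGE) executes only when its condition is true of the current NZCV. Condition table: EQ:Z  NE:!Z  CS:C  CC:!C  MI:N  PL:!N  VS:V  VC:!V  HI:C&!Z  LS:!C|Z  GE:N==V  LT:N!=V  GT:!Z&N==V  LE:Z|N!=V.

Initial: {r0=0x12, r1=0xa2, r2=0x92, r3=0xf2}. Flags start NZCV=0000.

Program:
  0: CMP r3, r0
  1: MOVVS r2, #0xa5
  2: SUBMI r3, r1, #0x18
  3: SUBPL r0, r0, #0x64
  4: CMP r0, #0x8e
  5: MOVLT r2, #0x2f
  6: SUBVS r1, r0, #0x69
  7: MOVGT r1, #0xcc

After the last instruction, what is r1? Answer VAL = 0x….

0: ✓ CMP  NZCV=1010
1: · MOVVS
2: ✓ SUBMI  r3←0x8a
3: · SUBPL
4: ✓ CMP  NZCV=1001
5: · MOVLT
6: ✓ SUBVS  r1←0xa9
7: ✓ MOVGT  r1←0xcc

VAL = 0xcc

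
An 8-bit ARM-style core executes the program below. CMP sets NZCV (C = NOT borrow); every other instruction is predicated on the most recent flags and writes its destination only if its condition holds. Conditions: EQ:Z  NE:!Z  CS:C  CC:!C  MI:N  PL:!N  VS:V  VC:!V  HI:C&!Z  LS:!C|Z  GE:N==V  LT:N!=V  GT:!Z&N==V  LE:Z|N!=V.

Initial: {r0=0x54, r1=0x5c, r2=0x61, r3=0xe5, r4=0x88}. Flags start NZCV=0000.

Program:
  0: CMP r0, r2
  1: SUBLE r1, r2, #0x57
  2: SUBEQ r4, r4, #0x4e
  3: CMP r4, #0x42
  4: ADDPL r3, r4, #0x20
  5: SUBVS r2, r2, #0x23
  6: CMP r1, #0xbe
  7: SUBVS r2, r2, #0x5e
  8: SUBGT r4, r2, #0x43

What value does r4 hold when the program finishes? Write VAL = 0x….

VAL = 0xfb

0: ✓ CMP  NZCV=1000
1: ✓ SUBLE  r1←0x0a
2: · SUBEQ
3: ✓ CMP  NZCV=0011
4: ✓ ADDPL  r3←0xa8
5: ✓ SUBVS  r2←0x3e
6: ✓ CMP  NZCV=0000
7: · SUBVS
8: ✓ SUBGT  r4←0xfb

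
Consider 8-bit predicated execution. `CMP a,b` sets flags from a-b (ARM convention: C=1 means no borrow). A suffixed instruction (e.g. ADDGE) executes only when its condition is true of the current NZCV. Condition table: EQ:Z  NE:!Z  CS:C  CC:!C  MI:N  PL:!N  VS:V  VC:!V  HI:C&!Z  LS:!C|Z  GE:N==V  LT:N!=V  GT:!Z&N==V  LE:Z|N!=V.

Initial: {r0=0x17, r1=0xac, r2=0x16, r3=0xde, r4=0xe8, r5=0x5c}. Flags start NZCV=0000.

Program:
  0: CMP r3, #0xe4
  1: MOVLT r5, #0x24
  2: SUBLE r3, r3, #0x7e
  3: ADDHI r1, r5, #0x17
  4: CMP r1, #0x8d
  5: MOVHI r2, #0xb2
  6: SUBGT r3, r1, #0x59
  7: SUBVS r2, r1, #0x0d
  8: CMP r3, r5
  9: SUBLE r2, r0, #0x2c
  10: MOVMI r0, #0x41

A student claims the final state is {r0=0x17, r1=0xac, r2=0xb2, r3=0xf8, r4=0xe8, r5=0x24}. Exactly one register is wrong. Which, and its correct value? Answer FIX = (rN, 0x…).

0: ✓ CMP  NZCV=1000
1: ✓ MOVLT  r5←0x24
2: ✓ SUBLE  r3←0x60
3: · ADDHI
4: ✓ CMP  NZCV=0010
5: ✓ MOVHI  r2←0xb2
6: ✓ SUBGT  r3←0x53
7: · SUBVS
8: ✓ CMP  NZCV=0010
9: · SUBLE
10: · MOVMI

FIX = (r3, 0x53)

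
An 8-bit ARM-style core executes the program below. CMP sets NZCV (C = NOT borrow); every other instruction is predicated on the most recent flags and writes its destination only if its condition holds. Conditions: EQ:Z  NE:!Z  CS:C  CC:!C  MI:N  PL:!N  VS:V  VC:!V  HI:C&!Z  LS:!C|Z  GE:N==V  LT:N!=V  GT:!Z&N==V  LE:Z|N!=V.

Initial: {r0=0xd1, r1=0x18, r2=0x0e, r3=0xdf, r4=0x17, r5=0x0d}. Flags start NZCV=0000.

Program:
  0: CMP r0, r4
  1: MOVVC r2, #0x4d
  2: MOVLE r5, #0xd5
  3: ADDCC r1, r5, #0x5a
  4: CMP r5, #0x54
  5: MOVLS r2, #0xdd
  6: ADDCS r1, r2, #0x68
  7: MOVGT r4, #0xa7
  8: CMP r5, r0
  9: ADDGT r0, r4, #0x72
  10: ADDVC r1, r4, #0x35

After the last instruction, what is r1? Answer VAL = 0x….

0: ✓ CMP  NZCV=1010
1: ✓ MOVVC  r2←0x4d
2: ✓ MOVLE  r5←0xd5
3: · ADDCC
4: ✓ CMP  NZCV=1010
5: · MOVLS
6: ✓ ADDCS  r1←0xb5
7: · MOVGT
8: ✓ CMP  NZCV=0010
9: ✓ ADDGT  r0←0x89
10: ✓ ADDVC  r1←0x4c

VAL = 0x4c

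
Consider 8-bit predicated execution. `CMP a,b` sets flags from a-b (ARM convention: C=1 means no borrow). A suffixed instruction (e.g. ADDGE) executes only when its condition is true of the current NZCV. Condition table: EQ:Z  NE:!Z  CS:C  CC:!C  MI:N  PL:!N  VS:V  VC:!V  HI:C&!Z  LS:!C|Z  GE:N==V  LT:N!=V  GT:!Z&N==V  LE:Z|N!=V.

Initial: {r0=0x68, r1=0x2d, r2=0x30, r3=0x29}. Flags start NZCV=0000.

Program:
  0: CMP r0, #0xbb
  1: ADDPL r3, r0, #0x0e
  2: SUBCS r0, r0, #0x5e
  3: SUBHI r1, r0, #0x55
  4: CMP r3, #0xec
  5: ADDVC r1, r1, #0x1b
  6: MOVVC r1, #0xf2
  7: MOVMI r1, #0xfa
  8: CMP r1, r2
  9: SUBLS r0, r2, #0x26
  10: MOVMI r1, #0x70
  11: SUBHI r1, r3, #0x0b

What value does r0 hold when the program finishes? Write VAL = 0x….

VAL = 0x68

0: ✓ CMP  NZCV=1001
1: · ADDPL
2: · SUBCS
3: · SUBHI
4: ✓ CMP  NZCV=0000
5: ✓ ADDVC  r1←0x48
6: ✓ MOVVC  r1←0xf2
7: · MOVMI
8: ✓ CMP  NZCV=1010
9: · SUBLS
10: ✓ MOVMI  r1←0x70
11: ✓ SUBHI  r1←0x1e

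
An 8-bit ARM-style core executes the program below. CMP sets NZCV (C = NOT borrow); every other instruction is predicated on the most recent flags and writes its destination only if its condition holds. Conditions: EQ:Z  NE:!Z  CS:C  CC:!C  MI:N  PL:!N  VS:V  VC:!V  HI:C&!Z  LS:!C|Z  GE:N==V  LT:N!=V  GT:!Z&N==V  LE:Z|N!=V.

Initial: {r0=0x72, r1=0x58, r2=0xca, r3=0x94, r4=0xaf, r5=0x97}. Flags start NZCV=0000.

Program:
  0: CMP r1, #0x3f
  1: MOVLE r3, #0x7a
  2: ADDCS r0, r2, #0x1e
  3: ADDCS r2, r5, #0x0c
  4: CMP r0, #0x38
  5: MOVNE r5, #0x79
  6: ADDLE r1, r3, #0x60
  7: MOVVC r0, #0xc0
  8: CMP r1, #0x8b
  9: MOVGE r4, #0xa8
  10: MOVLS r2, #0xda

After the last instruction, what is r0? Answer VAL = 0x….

VAL = 0xc0

0: ✓ CMP  NZCV=0010
1: · MOVLE
2: ✓ ADDCS  r0←0xe8
3: ✓ ADDCS  r2←0xa3
4: ✓ CMP  NZCV=1010
5: ✓ MOVNE  r5←0x79
6: ✓ ADDLE  r1←0xf4
7: ✓ MOVVC  r0←0xc0
8: ✓ CMP  NZCV=0010
9: ✓ MOVGE  r4←0xa8
10: · MOVLS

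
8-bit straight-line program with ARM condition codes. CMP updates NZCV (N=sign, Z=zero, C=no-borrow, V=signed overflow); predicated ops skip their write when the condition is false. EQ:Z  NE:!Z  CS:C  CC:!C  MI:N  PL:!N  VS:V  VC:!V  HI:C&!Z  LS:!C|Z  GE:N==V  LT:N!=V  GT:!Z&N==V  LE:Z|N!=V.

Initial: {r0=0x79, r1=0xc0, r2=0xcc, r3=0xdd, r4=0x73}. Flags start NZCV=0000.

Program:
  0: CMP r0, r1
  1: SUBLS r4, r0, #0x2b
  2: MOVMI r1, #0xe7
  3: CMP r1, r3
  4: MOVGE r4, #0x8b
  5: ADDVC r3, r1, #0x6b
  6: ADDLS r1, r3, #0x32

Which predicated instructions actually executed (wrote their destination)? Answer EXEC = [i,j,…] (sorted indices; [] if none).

[0] flags=1001 → (cmp)
[1] flags=1001 LS?T → r4=0x4e
[2] flags=1001 MI?T → r1=0xe7
[3] flags=0010 → (cmp)
[4] flags=0010 GE?T → r4=0x8b
[5] flags=0010 VC?T → r3=0x52
[6] flags=0010 LS?F → skip

EXEC = [1,2,4,5]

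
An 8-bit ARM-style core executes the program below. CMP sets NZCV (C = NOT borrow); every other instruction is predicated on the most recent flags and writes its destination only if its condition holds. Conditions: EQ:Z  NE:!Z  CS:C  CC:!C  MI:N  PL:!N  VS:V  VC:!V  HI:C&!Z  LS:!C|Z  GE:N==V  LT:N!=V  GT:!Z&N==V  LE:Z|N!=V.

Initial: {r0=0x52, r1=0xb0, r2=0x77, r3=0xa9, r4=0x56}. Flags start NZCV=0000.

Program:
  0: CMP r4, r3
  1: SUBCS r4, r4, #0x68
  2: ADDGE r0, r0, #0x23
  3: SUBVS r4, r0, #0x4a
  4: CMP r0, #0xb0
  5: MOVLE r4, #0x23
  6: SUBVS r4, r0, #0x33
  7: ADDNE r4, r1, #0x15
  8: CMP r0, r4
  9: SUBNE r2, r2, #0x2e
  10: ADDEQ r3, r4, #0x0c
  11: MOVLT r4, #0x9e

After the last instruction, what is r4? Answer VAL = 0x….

VAL = 0xc5

0: ✓ CMP  NZCV=1001
1: · SUBCS
2: ✓ ADDGE  r0←0x75
3: ✓ SUBVS  r4←0x2b
4: ✓ CMP  NZCV=1001
5: · MOVLE
6: ✓ SUBVS  r4←0x42
7: ✓ ADDNE  r4←0xc5
8: ✓ CMP  NZCV=1001
9: ✓ SUBNE  r2←0x49
10: · ADDEQ
11: · MOVLT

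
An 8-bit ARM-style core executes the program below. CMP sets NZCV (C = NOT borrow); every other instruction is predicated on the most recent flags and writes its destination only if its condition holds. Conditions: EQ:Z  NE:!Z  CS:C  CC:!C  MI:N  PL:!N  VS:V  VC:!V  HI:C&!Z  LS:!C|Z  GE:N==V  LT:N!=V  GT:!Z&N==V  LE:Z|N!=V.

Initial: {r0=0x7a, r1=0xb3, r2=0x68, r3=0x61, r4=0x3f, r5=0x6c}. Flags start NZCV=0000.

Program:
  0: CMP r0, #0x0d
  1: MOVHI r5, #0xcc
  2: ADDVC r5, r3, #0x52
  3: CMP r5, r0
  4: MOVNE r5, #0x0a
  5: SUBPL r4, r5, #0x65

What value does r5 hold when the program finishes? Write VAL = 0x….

VAL = 0x0a

[0] flags=0010 → (cmp)
[1] flags=0010 HI?T → r5=0xcc
[2] flags=0010 VC?T → r5=0xb3
[3] flags=0011 → (cmp)
[4] flags=0011 NE?T → r5=0x0a
[5] flags=0011 PL?T → r4=0xa5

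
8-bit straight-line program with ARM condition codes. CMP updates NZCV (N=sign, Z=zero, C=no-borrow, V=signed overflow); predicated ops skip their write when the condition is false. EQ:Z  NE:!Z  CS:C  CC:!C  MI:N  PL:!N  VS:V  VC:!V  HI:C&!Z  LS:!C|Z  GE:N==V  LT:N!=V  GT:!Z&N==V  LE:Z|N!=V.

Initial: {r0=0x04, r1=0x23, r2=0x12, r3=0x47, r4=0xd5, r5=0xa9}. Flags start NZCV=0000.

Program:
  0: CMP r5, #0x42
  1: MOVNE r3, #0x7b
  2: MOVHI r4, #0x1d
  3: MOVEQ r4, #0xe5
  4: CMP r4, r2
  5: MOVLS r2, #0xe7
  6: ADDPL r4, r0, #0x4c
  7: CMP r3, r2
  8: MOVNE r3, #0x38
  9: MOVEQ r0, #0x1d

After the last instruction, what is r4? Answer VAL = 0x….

0: ✓ CMP  NZCV=0011
1: ✓ MOVNE  r3←0x7b
2: ✓ MOVHI  r4←0x1d
3: · MOVEQ
4: ✓ CMP  NZCV=0010
5: · MOVLS
6: ✓ ADDPL  r4←0x50
7: ✓ CMP  NZCV=0010
8: ✓ MOVNE  r3←0x38
9: · MOVEQ

VAL = 0x50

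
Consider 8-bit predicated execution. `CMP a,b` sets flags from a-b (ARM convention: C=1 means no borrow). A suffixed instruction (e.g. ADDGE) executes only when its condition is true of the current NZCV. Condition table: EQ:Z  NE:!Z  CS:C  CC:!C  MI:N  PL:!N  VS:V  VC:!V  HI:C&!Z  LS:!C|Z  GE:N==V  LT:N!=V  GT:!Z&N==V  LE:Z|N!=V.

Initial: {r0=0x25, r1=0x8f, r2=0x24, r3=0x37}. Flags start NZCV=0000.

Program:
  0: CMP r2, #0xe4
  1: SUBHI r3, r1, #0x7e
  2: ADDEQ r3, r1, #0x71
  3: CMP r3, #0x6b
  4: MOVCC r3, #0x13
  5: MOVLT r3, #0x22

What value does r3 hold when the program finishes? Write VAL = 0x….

VAL = 0x22

0: ✓ CMP  NZCV=0000
1: · SUBHI
2: · ADDEQ
3: ✓ CMP  NZCV=1000
4: ✓ MOVCC  r3←0x13
5: ✓ MOVLT  r3←0x22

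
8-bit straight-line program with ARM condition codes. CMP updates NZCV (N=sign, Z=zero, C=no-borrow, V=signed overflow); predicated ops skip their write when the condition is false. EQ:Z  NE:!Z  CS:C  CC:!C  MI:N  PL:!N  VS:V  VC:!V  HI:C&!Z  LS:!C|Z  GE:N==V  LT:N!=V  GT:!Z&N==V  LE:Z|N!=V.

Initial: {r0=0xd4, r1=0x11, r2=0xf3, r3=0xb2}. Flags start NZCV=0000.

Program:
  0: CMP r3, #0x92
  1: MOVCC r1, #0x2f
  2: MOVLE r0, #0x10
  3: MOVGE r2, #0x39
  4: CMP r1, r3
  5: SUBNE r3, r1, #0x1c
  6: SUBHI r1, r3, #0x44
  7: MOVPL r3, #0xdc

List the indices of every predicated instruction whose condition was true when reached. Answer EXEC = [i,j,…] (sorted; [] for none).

EXEC = [3,5,7]

0: ✓ CMP  NZCV=0010
1: · MOVCC
2: · MOVLE
3: ✓ MOVGE  r2←0x39
4: ✓ CMP  NZCV=0000
5: ✓ SUBNE  r3←0xf5
6: · SUBHI
7: ✓ MOVPL  r3←0xdc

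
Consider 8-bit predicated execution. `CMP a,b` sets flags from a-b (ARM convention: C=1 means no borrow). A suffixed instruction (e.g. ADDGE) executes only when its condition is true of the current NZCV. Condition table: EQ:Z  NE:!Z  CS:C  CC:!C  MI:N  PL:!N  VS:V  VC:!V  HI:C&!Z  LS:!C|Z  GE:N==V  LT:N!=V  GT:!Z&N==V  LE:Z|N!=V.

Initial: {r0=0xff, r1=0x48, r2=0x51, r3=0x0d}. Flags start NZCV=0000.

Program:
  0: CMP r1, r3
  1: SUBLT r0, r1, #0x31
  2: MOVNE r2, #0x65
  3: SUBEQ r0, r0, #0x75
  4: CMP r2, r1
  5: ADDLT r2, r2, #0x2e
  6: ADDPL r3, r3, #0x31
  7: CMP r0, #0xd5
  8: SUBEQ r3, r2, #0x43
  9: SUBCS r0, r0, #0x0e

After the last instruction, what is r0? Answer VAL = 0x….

0: ✓ CMP  NZCV=0010
1: · SUBLT
2: ✓ MOVNE  r2←0x65
3: · SUBEQ
4: ✓ CMP  NZCV=0010
5: · ADDLT
6: ✓ ADDPL  r3←0x3e
7: ✓ CMP  NZCV=0010
8: · SUBEQ
9: ✓ SUBCS  r0←0xf1

VAL = 0xf1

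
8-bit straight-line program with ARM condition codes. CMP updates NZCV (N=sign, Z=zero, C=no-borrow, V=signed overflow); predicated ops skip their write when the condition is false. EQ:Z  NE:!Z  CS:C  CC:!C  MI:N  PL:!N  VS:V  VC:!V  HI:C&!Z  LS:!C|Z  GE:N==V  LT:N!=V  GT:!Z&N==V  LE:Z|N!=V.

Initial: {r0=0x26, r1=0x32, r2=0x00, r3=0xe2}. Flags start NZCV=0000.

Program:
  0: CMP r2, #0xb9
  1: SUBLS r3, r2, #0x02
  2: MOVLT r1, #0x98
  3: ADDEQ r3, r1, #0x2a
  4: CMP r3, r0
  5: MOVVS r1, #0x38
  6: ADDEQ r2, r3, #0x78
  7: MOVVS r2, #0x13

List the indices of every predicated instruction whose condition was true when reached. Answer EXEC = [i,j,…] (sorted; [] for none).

[0] flags=0000 → (cmp)
[1] flags=0000 LS?T → r3=0xfe
[2] flags=0000 LT?F → skip
[3] flags=0000 EQ?F → skip
[4] flags=1010 → (cmp)
[5] flags=1010 VS?F → skip
[6] flags=1010 EQ?F → skip
[7] flags=1010 VS?F → skip

EXEC = [1]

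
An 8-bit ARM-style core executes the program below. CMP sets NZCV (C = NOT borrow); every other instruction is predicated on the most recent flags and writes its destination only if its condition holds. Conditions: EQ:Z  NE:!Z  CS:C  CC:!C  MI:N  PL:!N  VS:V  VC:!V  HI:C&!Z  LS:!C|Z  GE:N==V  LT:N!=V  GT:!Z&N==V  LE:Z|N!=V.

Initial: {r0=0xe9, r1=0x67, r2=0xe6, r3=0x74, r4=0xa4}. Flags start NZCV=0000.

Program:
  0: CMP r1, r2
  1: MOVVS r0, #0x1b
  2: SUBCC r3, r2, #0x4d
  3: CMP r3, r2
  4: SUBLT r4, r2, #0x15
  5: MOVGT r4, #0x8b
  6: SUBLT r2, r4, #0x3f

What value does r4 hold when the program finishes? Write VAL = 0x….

VAL = 0xd1

[0] flags=1001 → (cmp)
[1] flags=1001 VS?T → r0=0x1b
[2] flags=1001 CC?T → r3=0x99
[3] flags=1000 → (cmp)
[4] flags=1000 LT?T → r4=0xd1
[5] flags=1000 GT?F → skip
[6] flags=1000 LT?T → r2=0x92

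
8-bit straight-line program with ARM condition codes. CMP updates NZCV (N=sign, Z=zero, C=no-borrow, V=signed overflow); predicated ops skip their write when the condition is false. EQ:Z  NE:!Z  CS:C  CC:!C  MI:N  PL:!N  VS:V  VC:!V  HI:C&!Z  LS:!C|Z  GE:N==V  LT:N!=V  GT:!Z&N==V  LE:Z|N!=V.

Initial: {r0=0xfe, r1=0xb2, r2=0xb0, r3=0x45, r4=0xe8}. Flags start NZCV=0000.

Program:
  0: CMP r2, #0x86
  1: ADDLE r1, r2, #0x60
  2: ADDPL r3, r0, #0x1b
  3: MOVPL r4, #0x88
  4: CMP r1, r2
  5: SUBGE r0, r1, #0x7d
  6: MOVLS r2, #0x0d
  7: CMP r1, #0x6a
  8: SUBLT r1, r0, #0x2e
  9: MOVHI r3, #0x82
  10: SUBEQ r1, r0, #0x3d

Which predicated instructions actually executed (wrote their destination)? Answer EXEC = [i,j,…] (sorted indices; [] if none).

[0] flags=0010 → (cmp)
[1] flags=0010 LE?F → skip
[2] flags=0010 PL?T → r3=0x19
[3] flags=0010 PL?T → r4=0x88
[4] flags=0010 → (cmp)
[5] flags=0010 GE?T → r0=0x35
[6] flags=0010 LS?F → skip
[7] flags=0011 → (cmp)
[8] flags=0011 LT?T → r1=0x07
[9] flags=0011 HI?T → r3=0x82
[10] flags=0011 EQ?F → skip

EXEC = [2,3,5,8,9]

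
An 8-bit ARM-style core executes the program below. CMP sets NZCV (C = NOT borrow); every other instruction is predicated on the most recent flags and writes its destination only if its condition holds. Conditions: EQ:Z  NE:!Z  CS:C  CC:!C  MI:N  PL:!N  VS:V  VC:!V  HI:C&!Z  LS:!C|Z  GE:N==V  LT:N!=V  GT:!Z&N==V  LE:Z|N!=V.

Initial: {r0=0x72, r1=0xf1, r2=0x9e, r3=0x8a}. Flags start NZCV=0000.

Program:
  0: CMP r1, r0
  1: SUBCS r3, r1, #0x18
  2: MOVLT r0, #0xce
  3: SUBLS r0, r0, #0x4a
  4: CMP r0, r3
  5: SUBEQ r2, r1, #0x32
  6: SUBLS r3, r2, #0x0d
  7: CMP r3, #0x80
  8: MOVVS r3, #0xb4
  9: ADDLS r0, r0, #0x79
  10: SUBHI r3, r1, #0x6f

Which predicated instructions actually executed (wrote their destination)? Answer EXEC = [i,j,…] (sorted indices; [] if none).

EXEC = [1,2,6,10]

[0] flags=0011 → (cmp)
[1] flags=0011 CS?T → r3=0xd9
[2] flags=0011 LT?T → r0=0xce
[3] flags=0011 LS?F → skip
[4] flags=1000 → (cmp)
[5] flags=1000 EQ?F → skip
[6] flags=1000 LS?T → r3=0x91
[7] flags=0010 → (cmp)
[8] flags=0010 VS?F → skip
[9] flags=0010 LS?F → skip
[10] flags=0010 HI?T → r3=0x82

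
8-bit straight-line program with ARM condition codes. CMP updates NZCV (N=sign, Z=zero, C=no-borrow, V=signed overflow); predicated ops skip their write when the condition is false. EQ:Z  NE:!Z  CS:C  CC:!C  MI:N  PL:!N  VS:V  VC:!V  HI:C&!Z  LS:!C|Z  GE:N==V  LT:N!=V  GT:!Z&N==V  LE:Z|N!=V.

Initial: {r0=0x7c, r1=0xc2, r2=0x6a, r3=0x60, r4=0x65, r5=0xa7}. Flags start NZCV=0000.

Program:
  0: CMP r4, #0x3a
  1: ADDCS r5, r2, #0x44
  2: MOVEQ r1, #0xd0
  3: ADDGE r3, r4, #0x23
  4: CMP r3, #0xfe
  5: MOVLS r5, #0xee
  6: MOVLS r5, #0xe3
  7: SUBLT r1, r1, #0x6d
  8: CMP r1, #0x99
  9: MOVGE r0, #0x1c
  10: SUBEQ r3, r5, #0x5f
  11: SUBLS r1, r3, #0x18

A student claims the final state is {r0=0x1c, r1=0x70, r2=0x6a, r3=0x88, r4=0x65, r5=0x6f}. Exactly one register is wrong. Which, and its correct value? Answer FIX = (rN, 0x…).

0: ✓ CMP  NZCV=0010
1: ✓ ADDCS  r5←0xae
2: · MOVEQ
3: ✓ ADDGE  r3←0x88
4: ✓ CMP  NZCV=1000
5: ✓ MOVLS  r5←0xee
6: ✓ MOVLS  r5←0xe3
7: ✓ SUBLT  r1←0x55
8: ✓ CMP  NZCV=1001
9: ✓ MOVGE  r0←0x1c
10: · SUBEQ
11: ✓ SUBLS  r1←0x70

FIX = (r5, 0xe3)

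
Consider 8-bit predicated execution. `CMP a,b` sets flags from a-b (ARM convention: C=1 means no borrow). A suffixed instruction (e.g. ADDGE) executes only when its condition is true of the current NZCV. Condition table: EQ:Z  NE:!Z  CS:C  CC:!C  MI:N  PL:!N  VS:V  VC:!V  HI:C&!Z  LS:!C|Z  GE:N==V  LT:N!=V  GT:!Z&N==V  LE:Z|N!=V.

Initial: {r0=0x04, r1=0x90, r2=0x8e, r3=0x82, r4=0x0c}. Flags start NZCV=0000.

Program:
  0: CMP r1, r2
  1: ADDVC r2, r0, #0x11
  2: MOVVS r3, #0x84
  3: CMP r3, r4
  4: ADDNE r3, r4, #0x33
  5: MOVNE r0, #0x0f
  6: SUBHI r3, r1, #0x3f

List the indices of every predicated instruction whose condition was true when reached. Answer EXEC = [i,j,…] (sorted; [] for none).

EXEC = [1,4,5,6]

0: ✓ CMP  NZCV=0010
1: ✓ ADDVC  r2←0x15
2: · MOVVS
3: ✓ CMP  NZCV=0011
4: ✓ ADDNE  r3←0x3f
5: ✓ MOVNE  r0←0x0f
6: ✓ SUBHI  r3←0x51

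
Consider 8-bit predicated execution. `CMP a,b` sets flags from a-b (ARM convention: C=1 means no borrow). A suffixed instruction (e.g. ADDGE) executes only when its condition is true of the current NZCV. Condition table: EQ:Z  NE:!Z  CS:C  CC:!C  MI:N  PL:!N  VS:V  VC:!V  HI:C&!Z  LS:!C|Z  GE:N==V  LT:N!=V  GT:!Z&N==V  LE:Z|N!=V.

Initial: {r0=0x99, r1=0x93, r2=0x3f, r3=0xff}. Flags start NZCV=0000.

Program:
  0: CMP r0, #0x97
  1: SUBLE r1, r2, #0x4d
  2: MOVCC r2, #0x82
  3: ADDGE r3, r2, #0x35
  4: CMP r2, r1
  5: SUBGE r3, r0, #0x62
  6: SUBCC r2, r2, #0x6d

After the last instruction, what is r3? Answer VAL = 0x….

VAL = 0x37

[0] flags=0010 → (cmp)
[1] flags=0010 LE?F → skip
[2] flags=0010 CC?F → skip
[3] flags=0010 GE?T → r3=0x74
[4] flags=1001 → (cmp)
[5] flags=1001 GE?T → r3=0x37
[6] flags=1001 CC?T → r2=0xd2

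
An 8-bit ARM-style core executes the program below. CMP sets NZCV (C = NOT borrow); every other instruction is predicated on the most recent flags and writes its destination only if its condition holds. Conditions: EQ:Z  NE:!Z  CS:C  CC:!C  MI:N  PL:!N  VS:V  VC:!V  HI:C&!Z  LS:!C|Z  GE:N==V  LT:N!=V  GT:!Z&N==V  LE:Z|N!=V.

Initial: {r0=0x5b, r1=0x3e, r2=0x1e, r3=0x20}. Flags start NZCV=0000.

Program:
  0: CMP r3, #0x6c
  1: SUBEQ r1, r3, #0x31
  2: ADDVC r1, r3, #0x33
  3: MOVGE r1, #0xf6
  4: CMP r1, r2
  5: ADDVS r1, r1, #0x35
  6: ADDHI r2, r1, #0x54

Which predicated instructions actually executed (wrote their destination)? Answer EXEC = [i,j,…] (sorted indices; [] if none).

EXEC = [2,6]

[0] flags=1000 → (cmp)
[1] flags=1000 EQ?F → skip
[2] flags=1000 VC?T → r1=0x53
[3] flags=1000 GE?F → skip
[4] flags=0010 → (cmp)
[5] flags=0010 VS?F → skip
[6] flags=0010 HI?T → r2=0xa7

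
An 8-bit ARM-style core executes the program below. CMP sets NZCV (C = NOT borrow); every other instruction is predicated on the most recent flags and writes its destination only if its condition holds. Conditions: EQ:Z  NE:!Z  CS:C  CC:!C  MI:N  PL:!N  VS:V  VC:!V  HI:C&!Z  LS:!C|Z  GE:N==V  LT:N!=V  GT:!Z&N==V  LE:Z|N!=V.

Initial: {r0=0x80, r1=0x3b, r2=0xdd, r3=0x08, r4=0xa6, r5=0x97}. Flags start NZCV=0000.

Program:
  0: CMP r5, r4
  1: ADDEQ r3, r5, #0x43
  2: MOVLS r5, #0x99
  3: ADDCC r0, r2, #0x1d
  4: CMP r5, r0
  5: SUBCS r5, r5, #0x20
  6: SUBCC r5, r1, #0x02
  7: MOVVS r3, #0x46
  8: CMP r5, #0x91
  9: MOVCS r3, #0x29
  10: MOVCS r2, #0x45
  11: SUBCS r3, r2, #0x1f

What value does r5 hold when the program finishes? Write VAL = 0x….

[0] flags=1000 → (cmp)
[1] flags=1000 EQ?F → skip
[2] flags=1000 LS?T → r5=0x99
[3] flags=1000 CC?T → r0=0xfa
[4] flags=1000 → (cmp)
[5] flags=1000 CS?F → skip
[6] flags=1000 CC?T → r5=0x39
[7] flags=1000 VS?F → skip
[8] flags=1001 → (cmp)
[9] flags=1001 CS?F → skip
[10] flags=1001 CS?F → skip
[11] flags=1001 CS?F → skip

VAL = 0x39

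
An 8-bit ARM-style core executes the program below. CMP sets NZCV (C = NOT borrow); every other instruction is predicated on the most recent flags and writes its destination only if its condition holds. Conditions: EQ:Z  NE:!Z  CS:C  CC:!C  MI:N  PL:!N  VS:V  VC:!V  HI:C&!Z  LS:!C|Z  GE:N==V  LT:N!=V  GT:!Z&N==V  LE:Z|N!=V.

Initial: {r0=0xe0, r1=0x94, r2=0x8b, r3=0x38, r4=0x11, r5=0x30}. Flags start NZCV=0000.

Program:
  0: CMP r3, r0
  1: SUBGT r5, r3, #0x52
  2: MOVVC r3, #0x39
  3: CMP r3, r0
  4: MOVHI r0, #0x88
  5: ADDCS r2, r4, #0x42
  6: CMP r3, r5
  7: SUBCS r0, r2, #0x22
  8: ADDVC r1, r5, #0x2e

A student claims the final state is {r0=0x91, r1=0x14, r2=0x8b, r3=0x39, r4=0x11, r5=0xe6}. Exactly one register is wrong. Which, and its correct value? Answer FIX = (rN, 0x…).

FIX = (r0, 0xe0)

0: ✓ CMP  NZCV=0000
1: ✓ SUBGT  r5←0xe6
2: ✓ MOVVC  r3←0x39
3: ✓ CMP  NZCV=0000
4: · MOVHI
5: · ADDCS
6: ✓ CMP  NZCV=0000
7: · SUBCS
8: ✓ ADDVC  r1←0x14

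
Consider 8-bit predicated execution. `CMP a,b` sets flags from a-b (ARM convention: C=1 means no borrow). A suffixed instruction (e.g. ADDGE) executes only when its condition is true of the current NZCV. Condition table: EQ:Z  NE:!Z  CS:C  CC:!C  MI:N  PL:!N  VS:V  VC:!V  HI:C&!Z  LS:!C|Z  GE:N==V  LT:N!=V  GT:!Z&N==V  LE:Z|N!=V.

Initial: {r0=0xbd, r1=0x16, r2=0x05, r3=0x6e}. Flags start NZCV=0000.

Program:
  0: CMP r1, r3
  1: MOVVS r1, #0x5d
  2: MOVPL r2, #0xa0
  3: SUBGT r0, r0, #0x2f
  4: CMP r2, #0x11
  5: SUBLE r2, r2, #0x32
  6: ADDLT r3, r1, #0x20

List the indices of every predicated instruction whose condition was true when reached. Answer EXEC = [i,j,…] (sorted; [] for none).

0: ✓ CMP  NZCV=1000
1: · MOVVS
2: · MOVPL
3: · SUBGT
4: ✓ CMP  NZCV=1000
5: ✓ SUBLE  r2←0xd3
6: ✓ ADDLT  r3←0x36

EXEC = [5,6]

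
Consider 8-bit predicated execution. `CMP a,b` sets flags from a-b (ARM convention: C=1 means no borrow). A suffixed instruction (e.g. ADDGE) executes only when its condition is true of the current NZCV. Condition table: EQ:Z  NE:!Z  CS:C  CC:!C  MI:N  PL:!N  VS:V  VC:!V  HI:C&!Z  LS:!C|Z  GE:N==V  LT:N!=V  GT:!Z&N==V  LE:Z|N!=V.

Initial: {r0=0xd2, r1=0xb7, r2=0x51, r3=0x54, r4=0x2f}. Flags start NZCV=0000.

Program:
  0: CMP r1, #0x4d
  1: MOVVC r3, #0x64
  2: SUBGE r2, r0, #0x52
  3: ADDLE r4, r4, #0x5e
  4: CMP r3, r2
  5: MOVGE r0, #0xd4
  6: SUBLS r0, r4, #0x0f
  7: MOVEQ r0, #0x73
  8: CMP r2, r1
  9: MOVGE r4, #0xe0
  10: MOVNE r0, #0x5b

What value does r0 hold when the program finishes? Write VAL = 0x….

0: ✓ CMP  NZCV=0011
1: · MOVVC
2: · SUBGE
3: ✓ ADDLE  r4←0x8d
4: ✓ CMP  NZCV=0010
5: ✓ MOVGE  r0←0xd4
6: · SUBLS
7: · MOVEQ
8: ✓ CMP  NZCV=1001
9: ✓ MOVGE  r4←0xe0
10: ✓ MOVNE  r0←0x5b

VAL = 0x5b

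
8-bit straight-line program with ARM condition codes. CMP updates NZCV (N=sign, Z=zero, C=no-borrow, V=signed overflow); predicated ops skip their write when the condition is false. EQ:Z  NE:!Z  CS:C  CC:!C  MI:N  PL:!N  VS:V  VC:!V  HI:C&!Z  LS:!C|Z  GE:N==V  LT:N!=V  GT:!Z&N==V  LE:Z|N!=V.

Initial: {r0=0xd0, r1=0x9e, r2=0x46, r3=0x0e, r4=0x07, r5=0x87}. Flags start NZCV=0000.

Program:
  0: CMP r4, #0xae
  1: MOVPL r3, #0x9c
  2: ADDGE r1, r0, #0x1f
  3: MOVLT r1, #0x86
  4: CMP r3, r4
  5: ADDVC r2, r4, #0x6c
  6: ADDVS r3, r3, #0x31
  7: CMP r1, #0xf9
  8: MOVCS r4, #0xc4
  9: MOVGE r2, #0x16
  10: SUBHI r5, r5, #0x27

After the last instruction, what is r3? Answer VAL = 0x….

[0] flags=0000 → (cmp)
[1] flags=0000 PL?T → r3=0x9c
[2] flags=0000 GE?T → r1=0xef
[3] flags=0000 LT?F → skip
[4] flags=1010 → (cmp)
[5] flags=1010 VC?T → r2=0x73
[6] flags=1010 VS?F → skip
[7] flags=1000 → (cmp)
[8] flags=1000 CS?F → skip
[9] flags=1000 GE?F → skip
[10] flags=1000 HI?F → skip

VAL = 0x9c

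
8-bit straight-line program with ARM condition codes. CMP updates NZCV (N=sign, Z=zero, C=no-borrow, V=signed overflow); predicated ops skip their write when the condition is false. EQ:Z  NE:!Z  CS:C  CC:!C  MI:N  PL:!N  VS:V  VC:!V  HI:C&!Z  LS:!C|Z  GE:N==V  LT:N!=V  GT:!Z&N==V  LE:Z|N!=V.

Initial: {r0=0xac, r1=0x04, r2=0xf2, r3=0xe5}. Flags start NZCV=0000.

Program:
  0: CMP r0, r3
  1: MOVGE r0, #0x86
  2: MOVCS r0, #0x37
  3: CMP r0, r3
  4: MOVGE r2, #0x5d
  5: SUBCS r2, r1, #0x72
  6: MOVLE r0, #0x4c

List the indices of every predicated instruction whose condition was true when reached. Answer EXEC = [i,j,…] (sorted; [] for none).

EXEC = [6]

0: ✓ CMP  NZCV=1000
1: · MOVGE
2: · MOVCS
3: ✓ CMP  NZCV=1000
4: · MOVGE
5: · SUBCS
6: ✓ MOVLE  r0←0x4c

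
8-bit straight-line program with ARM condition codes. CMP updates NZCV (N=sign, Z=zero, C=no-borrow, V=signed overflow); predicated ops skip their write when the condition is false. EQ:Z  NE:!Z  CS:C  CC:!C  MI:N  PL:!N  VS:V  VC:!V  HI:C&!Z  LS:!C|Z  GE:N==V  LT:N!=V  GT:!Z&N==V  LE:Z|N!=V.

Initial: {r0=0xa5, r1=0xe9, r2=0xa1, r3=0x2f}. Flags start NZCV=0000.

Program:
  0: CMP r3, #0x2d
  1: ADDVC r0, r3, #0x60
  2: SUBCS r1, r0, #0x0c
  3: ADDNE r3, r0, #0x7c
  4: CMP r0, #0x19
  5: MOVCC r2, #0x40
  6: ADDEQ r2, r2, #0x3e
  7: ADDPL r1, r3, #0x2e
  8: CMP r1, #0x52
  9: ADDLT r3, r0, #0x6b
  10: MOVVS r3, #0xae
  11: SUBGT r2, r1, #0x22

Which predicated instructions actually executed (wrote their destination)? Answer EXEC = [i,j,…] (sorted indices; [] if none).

EXEC = [1,2,3,7,9]

[0] flags=0010 → (cmp)
[1] flags=0010 VC?T → r0=0x8f
[2] flags=0010 CS?T → r1=0x83
[3] flags=0010 NE?T → r3=0x0b
[4] flags=0011 → (cmp)
[5] flags=0011 CC?F → skip
[6] flags=0011 EQ?F → skip
[7] flags=0011 PL?T → r1=0x39
[8] flags=1000 → (cmp)
[9] flags=1000 LT?T → r3=0xfa
[10] flags=1000 VS?F → skip
[11] flags=1000 GT?F → skip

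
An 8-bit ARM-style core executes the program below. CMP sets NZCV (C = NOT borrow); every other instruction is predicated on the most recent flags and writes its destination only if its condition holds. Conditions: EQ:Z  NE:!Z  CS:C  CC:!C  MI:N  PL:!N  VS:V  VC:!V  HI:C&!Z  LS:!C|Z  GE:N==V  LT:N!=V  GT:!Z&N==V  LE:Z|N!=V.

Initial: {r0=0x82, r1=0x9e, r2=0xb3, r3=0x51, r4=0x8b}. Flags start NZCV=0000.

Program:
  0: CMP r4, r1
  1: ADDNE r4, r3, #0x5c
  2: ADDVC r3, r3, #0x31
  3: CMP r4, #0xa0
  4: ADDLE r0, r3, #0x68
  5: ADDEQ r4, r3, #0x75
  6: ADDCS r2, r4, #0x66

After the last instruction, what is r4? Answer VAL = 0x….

[0] flags=1000 → (cmp)
[1] flags=1000 NE?T → r4=0xad
[2] flags=1000 VC?T → r3=0x82
[3] flags=0010 → (cmp)
[4] flags=0010 LE?F → skip
[5] flags=0010 EQ?F → skip
[6] flags=0010 CS?T → r2=0x13

VAL = 0xad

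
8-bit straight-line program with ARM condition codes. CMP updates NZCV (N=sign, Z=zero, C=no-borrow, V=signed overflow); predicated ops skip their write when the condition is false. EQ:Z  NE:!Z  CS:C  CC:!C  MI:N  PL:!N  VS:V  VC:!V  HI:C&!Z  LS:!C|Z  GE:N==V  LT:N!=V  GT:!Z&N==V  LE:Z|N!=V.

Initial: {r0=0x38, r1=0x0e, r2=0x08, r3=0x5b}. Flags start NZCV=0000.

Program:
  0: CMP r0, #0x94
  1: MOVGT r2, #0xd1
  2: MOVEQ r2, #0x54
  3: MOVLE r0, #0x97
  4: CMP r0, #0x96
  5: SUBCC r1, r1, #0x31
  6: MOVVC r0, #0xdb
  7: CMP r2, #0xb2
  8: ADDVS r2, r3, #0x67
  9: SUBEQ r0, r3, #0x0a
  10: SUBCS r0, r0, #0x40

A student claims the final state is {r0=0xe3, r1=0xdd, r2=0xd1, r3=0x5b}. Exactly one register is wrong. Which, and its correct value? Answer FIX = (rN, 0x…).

0: ✓ CMP  NZCV=1001
1: ✓ MOVGT  r2←0xd1
2: · MOVEQ
3: · MOVLE
4: ✓ CMP  NZCV=1001
5: ✓ SUBCC  r1←0xdd
6: · MOVVC
7: ✓ CMP  NZCV=0010
8: · ADDVS
9: · SUBEQ
10: ✓ SUBCS  r0←0xf8

FIX = (r0, 0xf8)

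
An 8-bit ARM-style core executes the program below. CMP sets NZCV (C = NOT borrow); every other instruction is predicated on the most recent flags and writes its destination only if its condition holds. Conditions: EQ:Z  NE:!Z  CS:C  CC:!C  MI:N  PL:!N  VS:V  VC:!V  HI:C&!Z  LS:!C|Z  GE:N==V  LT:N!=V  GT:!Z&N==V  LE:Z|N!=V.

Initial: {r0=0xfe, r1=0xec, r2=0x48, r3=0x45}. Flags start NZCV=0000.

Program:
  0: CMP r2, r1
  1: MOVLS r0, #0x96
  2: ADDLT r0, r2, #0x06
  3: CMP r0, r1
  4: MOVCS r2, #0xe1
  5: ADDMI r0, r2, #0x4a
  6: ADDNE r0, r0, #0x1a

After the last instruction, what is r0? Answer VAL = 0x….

[0] flags=0000 → (cmp)
[1] flags=0000 LS?T → r0=0x96
[2] flags=0000 LT?F → skip
[3] flags=1000 → (cmp)
[4] flags=1000 CS?F → skip
[5] flags=1000 MI?T → r0=0x92
[6] flags=1000 NE?T → r0=0xac

VAL = 0xac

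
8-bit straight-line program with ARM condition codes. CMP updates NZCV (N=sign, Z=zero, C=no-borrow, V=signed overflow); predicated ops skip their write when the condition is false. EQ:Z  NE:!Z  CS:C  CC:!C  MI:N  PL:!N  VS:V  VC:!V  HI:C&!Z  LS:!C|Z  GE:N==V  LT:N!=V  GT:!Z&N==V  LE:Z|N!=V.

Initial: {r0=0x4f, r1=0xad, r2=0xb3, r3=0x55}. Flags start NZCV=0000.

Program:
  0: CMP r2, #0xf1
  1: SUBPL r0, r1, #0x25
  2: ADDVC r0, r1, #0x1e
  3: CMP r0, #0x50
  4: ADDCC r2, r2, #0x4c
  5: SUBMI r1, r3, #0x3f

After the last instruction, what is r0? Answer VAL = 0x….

VAL = 0xcb

[0] flags=1000 → (cmp)
[1] flags=1000 PL?F → skip
[2] flags=1000 VC?T → r0=0xcb
[3] flags=0011 → (cmp)
[4] flags=0011 CC?F → skip
[5] flags=0011 MI?F → skip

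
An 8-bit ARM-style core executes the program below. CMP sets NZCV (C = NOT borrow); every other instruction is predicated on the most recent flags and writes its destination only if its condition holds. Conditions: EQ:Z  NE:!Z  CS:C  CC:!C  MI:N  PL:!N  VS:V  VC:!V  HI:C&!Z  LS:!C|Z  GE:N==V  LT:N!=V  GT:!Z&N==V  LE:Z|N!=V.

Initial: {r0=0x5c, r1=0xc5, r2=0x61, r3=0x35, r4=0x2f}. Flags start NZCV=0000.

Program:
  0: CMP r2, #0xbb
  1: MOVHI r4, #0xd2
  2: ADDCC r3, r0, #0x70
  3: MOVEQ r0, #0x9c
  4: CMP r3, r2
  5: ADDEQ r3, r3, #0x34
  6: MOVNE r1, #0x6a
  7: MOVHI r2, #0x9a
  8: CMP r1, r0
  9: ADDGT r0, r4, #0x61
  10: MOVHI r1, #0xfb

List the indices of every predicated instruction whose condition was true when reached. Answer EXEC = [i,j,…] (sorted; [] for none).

EXEC = [2,6,7,9,10]

0: ✓ CMP  NZCV=1001
1: · MOVHI
2: ✓ ADDCC  r3←0xcc
3: · MOVEQ
4: ✓ CMP  NZCV=0011
5: · ADDEQ
6: ✓ MOVNE  r1←0x6a
7: ✓ MOVHI  r2←0x9a
8: ✓ CMP  NZCV=0010
9: ✓ ADDGT  r0←0x90
10: ✓ MOVHI  r1←0xfb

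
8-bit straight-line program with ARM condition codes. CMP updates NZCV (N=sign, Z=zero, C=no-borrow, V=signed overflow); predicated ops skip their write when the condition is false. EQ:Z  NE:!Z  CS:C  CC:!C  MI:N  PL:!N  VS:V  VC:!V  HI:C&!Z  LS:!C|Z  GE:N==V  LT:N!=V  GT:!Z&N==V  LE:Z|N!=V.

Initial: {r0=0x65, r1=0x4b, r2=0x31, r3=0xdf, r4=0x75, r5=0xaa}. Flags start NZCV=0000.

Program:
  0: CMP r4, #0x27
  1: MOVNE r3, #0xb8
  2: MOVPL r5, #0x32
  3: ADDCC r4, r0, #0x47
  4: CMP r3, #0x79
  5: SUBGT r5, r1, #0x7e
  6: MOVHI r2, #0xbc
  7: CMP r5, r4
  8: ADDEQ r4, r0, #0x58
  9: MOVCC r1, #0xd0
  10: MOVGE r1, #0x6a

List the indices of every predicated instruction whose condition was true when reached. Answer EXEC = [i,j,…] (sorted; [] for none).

0: ✓ CMP  NZCV=0010
1: ✓ MOVNE  r3←0xb8
2: ✓ MOVPL  r5←0x32
3: · ADDCC
4: ✓ CMP  NZCV=0011
5: · SUBGT
6: ✓ MOVHI  r2←0xbc
7: ✓ CMP  NZCV=1000
8: · ADDEQ
9: ✓ MOVCC  r1←0xd0
10: · MOVGE

EXEC = [1,2,6,9]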